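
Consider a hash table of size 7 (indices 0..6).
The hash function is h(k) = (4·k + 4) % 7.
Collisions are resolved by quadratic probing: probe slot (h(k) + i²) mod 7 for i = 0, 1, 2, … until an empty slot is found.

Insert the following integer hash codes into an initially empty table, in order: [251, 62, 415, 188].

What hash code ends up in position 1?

251: h=0 → slot 0
62: h=0, probe 0,1 → slot 1
415: h=5 → slot 5
188: h=0, probe 0,1,4 → slot 4
Table: [251, 62, ∅, ∅, 188, 415, ∅]

62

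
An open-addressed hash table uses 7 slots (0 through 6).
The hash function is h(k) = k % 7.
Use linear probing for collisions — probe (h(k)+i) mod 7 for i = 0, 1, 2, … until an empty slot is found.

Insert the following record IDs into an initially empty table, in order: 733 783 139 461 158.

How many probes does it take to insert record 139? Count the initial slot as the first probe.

733: h=5 → slot 5
783: h=6 → slot 6
139: h=6, probe 6,0 → slot 0
461: h=6, probe 6,0,1 → slot 1
158: h=4 → slot 4
Table: [139, 461, -, -, 158, 733, 783]

2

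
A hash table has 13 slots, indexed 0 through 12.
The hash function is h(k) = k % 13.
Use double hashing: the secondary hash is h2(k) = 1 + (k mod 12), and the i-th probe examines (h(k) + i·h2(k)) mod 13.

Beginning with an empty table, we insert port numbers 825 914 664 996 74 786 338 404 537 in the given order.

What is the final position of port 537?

11

Insert 825: h=6, slot 6 empty -> index 6.
Insert 914: h=4, slot 4 empty -> index 4.
Insert 664: h=1, slot 1 empty -> index 1.
Insert 996: h=8, slot 8 empty -> index 8.
Insert 74: h=9, slot 9 empty -> index 9.
Insert 786: h=6, h2=7, slot 6 occupied -> index 0.
Insert 338: h=0, h2=3, slot 0 occupied -> index 3.
Insert 404: h=1, h2=9, slot 1 occupied -> index 10.
Insert 537: h=4, h2=10, slots 4,1 occupied -> index 11.
Table: [786, 664, -, 338, 914, -, 825, -, 996, 74, 404, 537, -]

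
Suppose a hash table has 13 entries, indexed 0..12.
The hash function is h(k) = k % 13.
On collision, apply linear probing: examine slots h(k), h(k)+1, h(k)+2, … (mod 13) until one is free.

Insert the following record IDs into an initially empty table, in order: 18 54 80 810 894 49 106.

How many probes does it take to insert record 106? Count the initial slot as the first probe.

5

18: h=5 -> slot 5
54: h=2 -> slot 2
80: h=2, probe 2,3 -> slot 3
810: h=4 -> slot 4
894: h=10 -> slot 10
49: h=10, probe 10,11 -> slot 11
106: h=2, probe 2,3,4,5,6 -> slot 6
Table: [-, -, 54, 80, 810, 18, 106, -, -, -, 894, 49, -]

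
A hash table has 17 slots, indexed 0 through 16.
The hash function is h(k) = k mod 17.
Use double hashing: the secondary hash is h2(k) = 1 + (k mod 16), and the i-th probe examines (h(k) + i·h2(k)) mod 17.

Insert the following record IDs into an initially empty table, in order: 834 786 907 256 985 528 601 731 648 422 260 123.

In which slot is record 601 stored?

9

834 hashes to 1; slot 1 is free → place at 1.
786 hashes to 4; slot 4 is free → place at 4.
907 hashes to 6; slot 6 is free → place at 6.
256 hashes to 1, h2=1; 1 taken → place at 2.
985 hashes to 16; slot 16 is free → place at 16.
528 hashes to 1, h2=1; 1,2 taken → place at 3.
601 hashes to 6, h2=10; 6,16 taken → place at 9.
731 hashes to 0; slot 0 is free → place at 0.
648 hashes to 2, h2=9; 2 taken → place at 11.
422 hashes to 14; slot 14 is free → place at 14.
260 hashes to 5; slot 5 is free → place at 5.
123 hashes to 4, h2=12; 4,16,11,6,1 taken → place at 13.
Table: [731, 834, 256, 528, 786, 260, 907, —, —, 601, —, 648, —, 123, 422, —, 985]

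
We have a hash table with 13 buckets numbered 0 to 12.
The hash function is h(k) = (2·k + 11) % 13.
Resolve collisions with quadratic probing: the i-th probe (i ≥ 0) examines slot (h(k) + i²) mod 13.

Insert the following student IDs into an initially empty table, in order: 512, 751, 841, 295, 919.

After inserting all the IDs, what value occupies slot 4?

295

Insert 512: h=8, slot 8 empty → index 8.
Insert 751: h=5, slot 5 empty → index 5.
Insert 841: h=3, slot 3 empty → index 3.
Insert 295: h=3, slot 3 occupied → index 4.
Insert 919: h=3, slots 3,4 occupied → index 7.
Table: [_, _, _, 841, 295, 751, _, 919, 512, _, _, _, _]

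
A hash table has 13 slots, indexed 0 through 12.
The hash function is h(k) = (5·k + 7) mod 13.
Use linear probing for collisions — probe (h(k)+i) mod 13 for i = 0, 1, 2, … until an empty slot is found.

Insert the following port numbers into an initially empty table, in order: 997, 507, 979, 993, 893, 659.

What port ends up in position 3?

Insert 997: h=0, slot 0 empty → index 0.
Insert 507: h=7, slot 7 empty → index 7.
Insert 979: h=1, slot 1 empty → index 1.
Insert 993: h=6, slot 6 empty → index 6.
Insert 893: h=0, slots 0,1 occupied → index 2.
Insert 659: h=0, slots 0,1,2 occupied → index 3.
Table: [997, 979, 893, 659, -, -, 993, 507, -, -, -, -, -]

659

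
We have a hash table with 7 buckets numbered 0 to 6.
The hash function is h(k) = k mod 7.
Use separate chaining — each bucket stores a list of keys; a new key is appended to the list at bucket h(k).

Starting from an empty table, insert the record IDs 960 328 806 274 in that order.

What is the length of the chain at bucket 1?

3

Insert 960: h=1, bucket 1 empty → new chain.
Insert 328: h=6, bucket 6 empty → new chain.
Insert 806: h=1, bucket 1 nonempty → append to chain.
Insert 274: h=1, bucket 1 nonempty → append to chain.
Final buckets:
0: -
1: 960 -> 806 -> 274
2: -
3: -
4: -
5: -
6: 328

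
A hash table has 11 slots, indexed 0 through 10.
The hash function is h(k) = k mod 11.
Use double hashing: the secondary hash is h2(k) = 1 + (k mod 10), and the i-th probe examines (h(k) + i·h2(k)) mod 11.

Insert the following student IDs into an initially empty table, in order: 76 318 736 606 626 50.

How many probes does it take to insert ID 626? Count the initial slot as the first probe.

3

Insert 76: h=10, slot 10 empty → index 10.
Insert 318: h=10, h2=9, slot 10 occupied → index 8.
Insert 736: h=10, h2=7, slot 10 occupied → index 6.
Insert 606: h=1, slot 1 empty → index 1.
Insert 626: h=10, h2=7, slots 10,6 occupied → index 2.
Insert 50: h=6, h2=1, slot 6 occupied → index 7.
Table: [_, 606, 626, _, _, _, 736, 50, 318, _, 76]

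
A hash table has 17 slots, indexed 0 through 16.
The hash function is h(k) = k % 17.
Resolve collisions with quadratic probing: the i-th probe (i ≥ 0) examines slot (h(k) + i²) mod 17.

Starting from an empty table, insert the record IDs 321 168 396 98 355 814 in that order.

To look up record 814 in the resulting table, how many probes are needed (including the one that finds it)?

4

321: h=15 => slot 15
168: h=15, probe 15,16 => slot 16
396: h=5 => slot 5
98: h=13 => slot 13
355: h=15, probe 15,16,2 => slot 2
814: h=15, probe 15,16,2,7 => slot 7
Table: [_, _, 355, _, _, 396, _, 814, _, _, _, _, _, 98, _, 321, 168]
Lookup 814: h=15, probe 15,16,2,7 → found at 7.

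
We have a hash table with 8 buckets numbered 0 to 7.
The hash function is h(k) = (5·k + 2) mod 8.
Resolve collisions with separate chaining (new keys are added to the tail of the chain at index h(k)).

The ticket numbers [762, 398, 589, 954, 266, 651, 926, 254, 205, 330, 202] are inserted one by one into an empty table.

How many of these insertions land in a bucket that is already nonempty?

Insert 762: h=4, bucket 4 empty → new chain.
Insert 398: h=0, bucket 0 empty → new chain.
Insert 589: h=3, bucket 3 empty → new chain.
Insert 954: h=4, bucket 4 nonempty → append to chain.
Insert 266: h=4, bucket 4 nonempty → append to chain.
Insert 651: h=1, bucket 1 empty → new chain.
Insert 926: h=0, bucket 0 nonempty → append to chain.
Insert 254: h=0, bucket 0 nonempty → append to chain.
Insert 205: h=3, bucket 3 nonempty → append to chain.
Insert 330: h=4, bucket 4 nonempty → append to chain.
Insert 202: h=4, bucket 4 nonempty → append to chain.
Final buckets:
0: 398 -> 926 -> 254
1: 651
2: —
3: 589 -> 205
4: 762 -> 954 -> 266 -> 330 -> 202
5: —
6: —
7: —

7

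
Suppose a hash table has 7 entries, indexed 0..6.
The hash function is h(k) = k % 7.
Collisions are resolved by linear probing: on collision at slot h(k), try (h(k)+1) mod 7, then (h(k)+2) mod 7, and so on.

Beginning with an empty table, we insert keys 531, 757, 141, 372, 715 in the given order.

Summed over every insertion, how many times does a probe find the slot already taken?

6

531: h=6 => slot 6
757: h=1 => slot 1
141: h=1, probe 1,2 => slot 2
372: h=1, probe 1,2,3 => slot 3
715: h=1, probe 1,2,3,4 => slot 4
Table: [_, 757, 141, 372, 715, _, 531]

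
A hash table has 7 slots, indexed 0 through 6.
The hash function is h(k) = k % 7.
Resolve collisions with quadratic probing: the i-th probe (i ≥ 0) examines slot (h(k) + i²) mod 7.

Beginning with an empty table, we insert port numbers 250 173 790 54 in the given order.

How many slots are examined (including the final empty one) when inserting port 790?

250 hashes to 5; slot 5 is free -> place at 5.
173 hashes to 5; 5 taken -> place at 6.
790 hashes to 6; 6 taken -> place at 0.
54 hashes to 5; 5,6 taken -> place at 2.
Table: [790, ., 54, ., ., 250, 173]

2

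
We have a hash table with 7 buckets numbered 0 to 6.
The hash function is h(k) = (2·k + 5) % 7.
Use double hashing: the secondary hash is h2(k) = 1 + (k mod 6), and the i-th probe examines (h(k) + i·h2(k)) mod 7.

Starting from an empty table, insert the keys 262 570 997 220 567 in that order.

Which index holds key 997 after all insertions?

6

Insert 262: h=4, slot 4 empty → index 4.
Insert 570: h=4, h2=1, slot 4 occupied → index 5.
Insert 997: h=4, h2=2, slot 4 occupied → index 6.
Insert 220: h=4, h2=5, slot 4 occupied → index 2.
Insert 567: h=5, h2=4, slots 5,2,6 occupied → index 3.
Table: [∅, ∅, 220, 567, 262, 570, 997]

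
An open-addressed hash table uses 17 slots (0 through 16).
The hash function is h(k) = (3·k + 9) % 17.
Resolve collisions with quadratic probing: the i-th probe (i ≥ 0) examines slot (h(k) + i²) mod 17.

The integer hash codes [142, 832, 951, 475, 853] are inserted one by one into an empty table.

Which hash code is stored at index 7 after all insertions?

142: h=10 -> slot 10
832: h=6 -> slot 6
951: h=6, probe 6,7 -> slot 7
475: h=6, probe 6,7,10,15 -> slot 15
853: h=1 -> slot 1
Table: [_, 853, _, _, _, _, 832, 951, _, _, 142, _, _, _, _, 475, _]

951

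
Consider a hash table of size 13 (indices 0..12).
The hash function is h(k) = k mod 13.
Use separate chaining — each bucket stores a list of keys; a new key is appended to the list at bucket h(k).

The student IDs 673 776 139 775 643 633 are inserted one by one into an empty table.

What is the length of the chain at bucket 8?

Insert 673: h=10, bucket 10 empty → new chain.
Insert 776: h=9, bucket 9 empty → new chain.
Insert 139: h=9, bucket 9 nonempty → append to chain.
Insert 775: h=8, bucket 8 empty → new chain.
Insert 643: h=6, bucket 6 empty → new chain.
Insert 633: h=9, bucket 9 nonempty → append to chain.
Final buckets:
0: —
1: —
2: —
3: —
4: —
5: —
6: 643
7: —
8: 775
9: 776 -> 139 -> 633
10: 673
11: —
12: —

1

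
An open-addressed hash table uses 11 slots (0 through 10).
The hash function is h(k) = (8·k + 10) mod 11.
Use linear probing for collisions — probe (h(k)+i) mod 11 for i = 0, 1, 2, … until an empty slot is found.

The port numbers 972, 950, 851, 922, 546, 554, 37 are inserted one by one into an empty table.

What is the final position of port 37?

972 hashes to 9; slot 9 is free => place at 9.
950 hashes to 9; 9 taken => place at 10.
851 hashes to 9; 9,10 taken => place at 0.
922 hashes to 5; slot 5 is free => place at 5.
546 hashes to 0; 0 taken => place at 1.
554 hashes to 9; 9,10,0,1 taken => place at 2.
37 hashes to 9; 9,10,0,1,2 taken => place at 3.
Table: [851, 546, 554, 37, ., 922, ., ., ., 972, 950]

3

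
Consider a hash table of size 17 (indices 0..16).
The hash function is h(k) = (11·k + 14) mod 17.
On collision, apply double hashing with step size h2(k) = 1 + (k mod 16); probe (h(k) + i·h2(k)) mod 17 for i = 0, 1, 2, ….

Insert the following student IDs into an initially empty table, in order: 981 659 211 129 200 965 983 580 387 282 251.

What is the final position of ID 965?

16

981: h=10 → slot 10
659: h=4 → slot 4
211: h=6 → slot 6
129: h=5 → slot 5
200: h=4, h2=9, probe 4,13 → slot 13
965: h=4, h2=6, probe 4,10,16 → slot 16
983: h=15 → slot 15
580: h=2 → slot 2
387: h=4, h2=4, probe 4,8 → slot 8
282: h=5, h2=11, probe 5,16,10,4,15,9 → slot 9
251: h=4, h2=12, probe 4,16,11 → slot 11
Table: [., ., 580, ., 659, 129, 211, ., 387, 282, 981, 251, ., 200, ., 983, 965]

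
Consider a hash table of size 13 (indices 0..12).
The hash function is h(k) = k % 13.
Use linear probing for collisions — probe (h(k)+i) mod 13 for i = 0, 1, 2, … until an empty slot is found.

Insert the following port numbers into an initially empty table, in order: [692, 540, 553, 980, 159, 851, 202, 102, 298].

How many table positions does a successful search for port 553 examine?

2

692 hashes to 3; slot 3 is free -> place at 3.
540 hashes to 7; slot 7 is free -> place at 7.
553 hashes to 7; 7 taken -> place at 8.
980 hashes to 5; slot 5 is free -> place at 5.
159 hashes to 3; 3 taken -> place at 4.
851 hashes to 6; slot 6 is free -> place at 6.
202 hashes to 7; 7,8 taken -> place at 9.
102 hashes to 11; slot 11 is free -> place at 11.
298 hashes to 12; slot 12 is free -> place at 12.
Table: [∅, ∅, ∅, 692, 159, 980, 851, 540, 553, 202, ∅, 102, 298]
Lookup 553: h=7, probe 7,8 → found at 8.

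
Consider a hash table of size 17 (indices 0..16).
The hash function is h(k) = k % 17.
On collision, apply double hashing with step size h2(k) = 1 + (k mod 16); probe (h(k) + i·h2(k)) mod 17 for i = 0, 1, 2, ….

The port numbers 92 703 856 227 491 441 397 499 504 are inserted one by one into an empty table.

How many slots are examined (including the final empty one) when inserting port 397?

2

Insert 92: h=7, slot 7 empty => index 7.
Insert 703: h=6, slot 6 empty => index 6.
Insert 856: h=6, h2=9, slot 6 occupied => index 15.
Insert 227: h=6, h2=4, slot 6 occupied => index 10.
Insert 491: h=15, h2=12, slots 15,10 occupied => index 5.
Insert 441: h=16, slot 16 empty => index 16.
Insert 397: h=6, h2=14, slot 6 occupied => index 3.
Insert 499: h=6, h2=4, slots 6,10 occupied => index 14.
Insert 504: h=11, slot 11 empty => index 11.
Table: [—, —, —, 397, —, 491, 703, 92, —, —, 227, 504, —, —, 499, 856, 441]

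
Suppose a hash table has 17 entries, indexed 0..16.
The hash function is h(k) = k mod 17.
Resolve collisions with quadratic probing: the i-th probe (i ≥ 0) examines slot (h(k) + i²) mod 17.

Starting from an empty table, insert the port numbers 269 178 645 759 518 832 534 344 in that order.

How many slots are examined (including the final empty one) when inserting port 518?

2

269 hashes to 14; slot 14 is free → place at 14.
178 hashes to 8; slot 8 is free → place at 8.
645 hashes to 16; slot 16 is free → place at 16.
759 hashes to 11; slot 11 is free → place at 11.
518 hashes to 8; 8 taken → place at 9.
832 hashes to 16; 16 taken → place at 0.
534 hashes to 7; slot 7 is free → place at 7.
344 hashes to 4; slot 4 is free → place at 4.
Table: [832, ., ., ., 344, ., ., 534, 178, 518, ., 759, ., ., 269, ., 645]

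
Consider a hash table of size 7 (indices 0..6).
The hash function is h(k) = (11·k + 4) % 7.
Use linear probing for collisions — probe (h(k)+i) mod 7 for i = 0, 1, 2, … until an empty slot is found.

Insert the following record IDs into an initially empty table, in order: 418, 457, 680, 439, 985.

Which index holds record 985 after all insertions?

418: h=3 -> slot 3
457: h=5 -> slot 5
680: h=1 -> slot 1
439: h=3, probe 3,4 -> slot 4
985: h=3, probe 3,4,5,6 -> slot 6
Table: [., 680, ., 418, 439, 457, 985]

6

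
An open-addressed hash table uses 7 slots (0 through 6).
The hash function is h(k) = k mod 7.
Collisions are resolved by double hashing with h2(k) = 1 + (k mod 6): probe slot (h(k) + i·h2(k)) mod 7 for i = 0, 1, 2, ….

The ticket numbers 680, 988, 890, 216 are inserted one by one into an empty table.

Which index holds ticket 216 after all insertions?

0

680 hashes to 1; slot 1 is free => place at 1.
988 hashes to 1, h2=5; 1 taken => place at 6.
890 hashes to 1, h2=3; 1 taken => place at 4.
216 hashes to 6, h2=1; 6 taken => place at 0.
Table: [216, 680, ., ., 890, ., 988]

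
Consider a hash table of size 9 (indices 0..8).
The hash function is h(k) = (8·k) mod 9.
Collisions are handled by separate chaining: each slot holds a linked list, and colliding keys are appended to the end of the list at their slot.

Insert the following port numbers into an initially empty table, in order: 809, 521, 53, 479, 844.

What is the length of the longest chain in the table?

3

809 → bucket 1
521 → bucket 1 (collision)
53 → bucket 1 (collision)
479 → bucket 7
844 → bucket 2
Final buckets:
0: ∅
1: 809 -> 521 -> 53
2: 844
3: ∅
4: ∅
5: ∅
6: ∅
7: 479
8: ∅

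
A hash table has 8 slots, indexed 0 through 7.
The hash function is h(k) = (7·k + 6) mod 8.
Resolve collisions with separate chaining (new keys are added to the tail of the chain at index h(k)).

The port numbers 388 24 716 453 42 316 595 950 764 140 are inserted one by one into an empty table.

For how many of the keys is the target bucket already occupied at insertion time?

4

Insert 388: h=2, bucket 2 empty -> new chain.
Insert 24: h=6, bucket 6 empty -> new chain.
Insert 716: h=2, bucket 2 nonempty -> append to chain.
Insert 453: h=1, bucket 1 empty -> new chain.
Insert 42: h=4, bucket 4 empty -> new chain.
Insert 316: h=2, bucket 2 nonempty -> append to chain.
Insert 595: h=3, bucket 3 empty -> new chain.
Insert 950: h=0, bucket 0 empty -> new chain.
Insert 764: h=2, bucket 2 nonempty -> append to chain.
Insert 140: h=2, bucket 2 nonempty -> append to chain.
Final buckets:
0: 950
1: 453
2: 388 -> 716 -> 316 -> 764 -> 140
3: 595
4: 42
5: -
6: 24
7: -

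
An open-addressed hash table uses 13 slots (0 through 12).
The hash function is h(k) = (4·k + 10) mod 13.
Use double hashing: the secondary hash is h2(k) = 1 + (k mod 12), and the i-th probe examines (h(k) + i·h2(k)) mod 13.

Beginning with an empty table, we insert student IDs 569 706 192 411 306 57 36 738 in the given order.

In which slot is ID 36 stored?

569 hashes to 11; slot 11 is free → place at 11.
706 hashes to 0; slot 0 is free → place at 0.
192 hashes to 11, h2=1; 11 taken → place at 12.
411 hashes to 3; slot 3 is free → place at 3.
306 hashes to 12, h2=7; 12 taken → place at 6.
57 hashes to 4; slot 4 is free → place at 4.
36 hashes to 11, h2=1; 11,12,0 taken → place at 1.
738 hashes to 11, h2=7; 11 taken → place at 5.
Table: [706, 36, —, 411, 57, 738, 306, —, —, —, —, 569, 192]

1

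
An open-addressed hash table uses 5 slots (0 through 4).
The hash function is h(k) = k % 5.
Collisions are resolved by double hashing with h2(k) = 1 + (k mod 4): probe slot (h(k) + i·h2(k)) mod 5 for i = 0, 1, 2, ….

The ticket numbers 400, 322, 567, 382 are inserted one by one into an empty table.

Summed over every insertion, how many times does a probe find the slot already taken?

400: h=0 -> slot 0
322: h=2 -> slot 2
567: h=2, h2=4, probe 2,1 -> slot 1
382: h=2, h2=3, probe 2,0,3 -> slot 3
Table: [400, 567, 322, 382, _]

3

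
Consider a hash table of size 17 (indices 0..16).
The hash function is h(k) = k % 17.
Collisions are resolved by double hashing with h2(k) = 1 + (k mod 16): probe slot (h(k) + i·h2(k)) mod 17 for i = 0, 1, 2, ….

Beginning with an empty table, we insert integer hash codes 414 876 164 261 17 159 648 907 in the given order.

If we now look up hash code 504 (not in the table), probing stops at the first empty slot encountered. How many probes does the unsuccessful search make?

2

414: h=6 -> slot 6
876: h=9 -> slot 9
164: h=11 -> slot 11
261: h=6, h2=6, probe 6,12 -> slot 12
17: h=0 -> slot 0
159: h=6, h2=16, probe 6,5 -> slot 5
648: h=2 -> slot 2
907: h=6, h2=12, probe 6,1 -> slot 1
Table: [17, 907, 648, ∅, ∅, 159, 414, ∅, ∅, 876, ∅, 164, 261, ∅, ∅, ∅, ∅]
Lookup 504: h=11, h2=9, probe 11,3 → slot 3 empty, not found.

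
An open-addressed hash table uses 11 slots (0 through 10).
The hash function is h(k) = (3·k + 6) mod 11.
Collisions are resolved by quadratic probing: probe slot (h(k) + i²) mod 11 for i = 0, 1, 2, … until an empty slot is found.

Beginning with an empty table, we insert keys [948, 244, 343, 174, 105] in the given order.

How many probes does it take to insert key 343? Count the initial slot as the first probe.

3

948: h=1 -> slot 1
244: h=1, probe 1,2 -> slot 2
343: h=1, probe 1,2,5 -> slot 5
174: h=0 -> slot 0
105: h=2, probe 2,3 -> slot 3
Table: [174, 948, 244, 105, -, 343, -, -, -, -, -]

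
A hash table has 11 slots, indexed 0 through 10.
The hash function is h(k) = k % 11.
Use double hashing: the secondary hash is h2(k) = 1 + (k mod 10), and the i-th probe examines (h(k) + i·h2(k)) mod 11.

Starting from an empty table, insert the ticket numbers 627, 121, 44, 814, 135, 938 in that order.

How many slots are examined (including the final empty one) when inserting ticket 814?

Insert 627: h=0, slot 0 empty => index 0.
Insert 121: h=0, h2=2, slot 0 occupied => index 2.
Insert 44: h=0, h2=5, slot 0 occupied => index 5.
Insert 814: h=0, h2=5, slots 0,5 occupied => index 10.
Insert 135: h=3, slot 3 empty => index 3.
Insert 938: h=3, h2=9, slot 3 occupied => index 1.
Table: [627, 938, 121, 135, ∅, 44, ∅, ∅, ∅, ∅, 814]

3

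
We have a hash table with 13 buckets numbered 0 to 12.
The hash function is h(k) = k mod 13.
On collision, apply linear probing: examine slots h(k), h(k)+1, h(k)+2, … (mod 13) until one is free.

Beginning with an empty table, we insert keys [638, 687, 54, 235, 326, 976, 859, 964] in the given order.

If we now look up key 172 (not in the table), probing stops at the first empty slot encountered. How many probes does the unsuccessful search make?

6

638 hashes to 1; slot 1 is free => place at 1.
687 hashes to 11; slot 11 is free => place at 11.
54 hashes to 2; slot 2 is free => place at 2.
235 hashes to 1; 1,2 taken => place at 3.
326 hashes to 1; 1,2,3 taken => place at 4.
976 hashes to 1; 1,2,3,4 taken => place at 5.
859 hashes to 1; 1,2,3,4,5 taken => place at 6.
964 hashes to 2; 2,3,4,5,6 taken => place at 7.
Table: [—, 638, 54, 235, 326, 976, 859, 964, —, —, —, 687, —]
Lookup 172: h=3, probe 3,4,5,6,7,8 → slot 8 empty, not found.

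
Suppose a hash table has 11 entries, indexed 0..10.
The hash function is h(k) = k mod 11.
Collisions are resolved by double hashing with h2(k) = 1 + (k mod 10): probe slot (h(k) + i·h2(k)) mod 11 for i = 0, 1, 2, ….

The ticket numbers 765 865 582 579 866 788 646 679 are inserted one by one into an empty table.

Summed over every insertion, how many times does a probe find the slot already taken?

11

Insert 765: h=6, slot 6 empty -> index 6.
Insert 865: h=7, slot 7 empty -> index 7.
Insert 582: h=10, slot 10 empty -> index 10.
Insert 579: h=7, h2=10, slots 7,6 occupied -> index 5.
Insert 866: h=8, slot 8 empty -> index 8.
Insert 788: h=7, h2=9, slots 7,5 occupied -> index 3.
Insert 646: h=8, h2=7, slot 8 occupied -> index 4.
Insert 679: h=8, h2=10, slots 8,7,6,5,4,3 occupied -> index 2.
Table: [-, -, 679, 788, 646, 579, 765, 865, 866, -, 582]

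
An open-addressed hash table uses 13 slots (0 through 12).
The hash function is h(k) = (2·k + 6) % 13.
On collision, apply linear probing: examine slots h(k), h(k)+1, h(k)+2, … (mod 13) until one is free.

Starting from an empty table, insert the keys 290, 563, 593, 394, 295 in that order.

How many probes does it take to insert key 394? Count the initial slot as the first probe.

290 hashes to 1; slot 1 is free -> place at 1.
563 hashes to 1; 1 taken -> place at 2.
593 hashes to 9; slot 9 is free -> place at 9.
394 hashes to 1; 1,2 taken -> place at 3.
295 hashes to 11; slot 11 is free -> place at 11.
Table: [—, 290, 563, 394, —, —, —, —, —, 593, —, 295, —]

3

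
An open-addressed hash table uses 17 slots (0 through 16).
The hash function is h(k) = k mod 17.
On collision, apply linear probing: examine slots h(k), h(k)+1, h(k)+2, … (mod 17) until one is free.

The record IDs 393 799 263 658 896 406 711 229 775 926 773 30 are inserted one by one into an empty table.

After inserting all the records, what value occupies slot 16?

393 hashes to 2; slot 2 is free => place at 2.
799 hashes to 0; slot 0 is free => place at 0.
263 hashes to 8; slot 8 is free => place at 8.
658 hashes to 12; slot 12 is free => place at 12.
896 hashes to 12; 12 taken => place at 13.
406 hashes to 15; slot 15 is free => place at 15.
711 hashes to 14; slot 14 is free => place at 14.
229 hashes to 8; 8 taken => place at 9.
775 hashes to 10; slot 10 is free => place at 10.
926 hashes to 8; 8,9,10 taken => place at 11.
773 hashes to 8; 8,9,10,11,12,13,14,15 taken => place at 16.
30 hashes to 13; 13,14,15,16,0 taken => place at 1.
Table: [799, 30, 393, ., ., ., ., ., 263, 229, 775, 926, 658, 896, 711, 406, 773]

773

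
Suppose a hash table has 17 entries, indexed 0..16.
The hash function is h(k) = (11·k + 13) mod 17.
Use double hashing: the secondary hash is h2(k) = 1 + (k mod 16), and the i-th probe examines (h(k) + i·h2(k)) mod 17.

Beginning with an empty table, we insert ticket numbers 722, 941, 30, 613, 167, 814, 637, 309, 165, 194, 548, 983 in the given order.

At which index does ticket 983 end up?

Insert 722: h=16, slot 16 empty => index 16.
Insert 941: h=11, slot 11 empty => index 11.
Insert 30: h=3, slot 3 empty => index 3.
Insert 613: h=7, slot 7 empty => index 7.
Insert 167: h=14, slot 14 empty => index 14.
Insert 814: h=8, slot 8 empty => index 8.
Insert 637: h=16, h2=14, slot 16 occupied => index 13.
Insert 309: h=12, slot 12 empty => index 12.
Insert 165: h=9, slot 9 empty => index 9.
Insert 194: h=5, slot 5 empty => index 5.
Insert 548: h=6, slot 6 empty => index 6.
Insert 983: h=14, h2=8, slots 14,5,13 occupied => index 4.
Table: [∅, ∅, ∅, 30, 983, 194, 548, 613, 814, 165, ∅, 941, 309, 637, 167, ∅, 722]

4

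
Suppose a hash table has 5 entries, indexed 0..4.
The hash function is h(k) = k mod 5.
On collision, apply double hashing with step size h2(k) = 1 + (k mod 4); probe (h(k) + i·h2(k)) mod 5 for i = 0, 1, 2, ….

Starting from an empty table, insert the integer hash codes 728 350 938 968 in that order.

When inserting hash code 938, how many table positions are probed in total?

2

728 hashes to 3; slot 3 is free -> place at 3.
350 hashes to 0; slot 0 is free -> place at 0.
938 hashes to 3, h2=3; 3 taken -> place at 1.
968 hashes to 3, h2=1; 3 taken -> place at 4.
Table: [350, 938, —, 728, 968]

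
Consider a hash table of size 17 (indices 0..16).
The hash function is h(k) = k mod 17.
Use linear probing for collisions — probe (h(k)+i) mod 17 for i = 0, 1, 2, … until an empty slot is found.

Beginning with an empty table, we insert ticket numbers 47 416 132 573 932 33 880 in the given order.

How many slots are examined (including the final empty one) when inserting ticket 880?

5

Insert 47: h=13, slot 13 empty → index 13.
Insert 416: h=8, slot 8 empty → index 8.
Insert 132: h=13, slot 13 occupied → index 14.
Insert 573: h=12, slot 12 empty → index 12.
Insert 932: h=14, slot 14 occupied → index 15.
Insert 33: h=16, slot 16 empty → index 16.
Insert 880: h=13, slots 13,14,15,16 occupied → index 0.
Table: [880, ., ., ., ., ., ., ., 416, ., ., ., 573, 47, 132, 932, 33]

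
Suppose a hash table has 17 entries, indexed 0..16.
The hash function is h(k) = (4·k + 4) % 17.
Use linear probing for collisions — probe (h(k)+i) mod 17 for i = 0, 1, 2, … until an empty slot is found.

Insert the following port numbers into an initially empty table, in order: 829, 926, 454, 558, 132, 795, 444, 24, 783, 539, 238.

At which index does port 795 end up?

7

Insert 829: h=5, slot 5 empty -> index 5.
Insert 926: h=2, slot 2 empty -> index 2.
Insert 454: h=1, slot 1 empty -> index 1.
Insert 558: h=9, slot 9 empty -> index 9.
Insert 132: h=5, slot 5 occupied -> index 6.
Insert 795: h=5, slots 5,6 occupied -> index 7.
Insert 444: h=12, slot 12 empty -> index 12.
Insert 24: h=15, slot 15 empty -> index 15.
Insert 783: h=8, slot 8 empty -> index 8.
Insert 539: h=1, slots 1,2 occupied -> index 3.
Insert 238: h=4, slot 4 empty -> index 4.
Table: [-, 454, 926, 539, 238, 829, 132, 795, 783, 558, -, -, 444, -, -, 24, -]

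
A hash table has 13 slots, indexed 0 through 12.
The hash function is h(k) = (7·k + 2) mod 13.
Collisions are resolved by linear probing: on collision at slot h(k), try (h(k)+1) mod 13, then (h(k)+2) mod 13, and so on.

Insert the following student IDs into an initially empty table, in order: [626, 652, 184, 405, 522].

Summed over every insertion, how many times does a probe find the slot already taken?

10

Insert 626: h=3, slot 3 empty => index 3.
Insert 652: h=3, slot 3 occupied => index 4.
Insert 184: h=3, slots 3,4 occupied => index 5.
Insert 405: h=3, slots 3,4,5 occupied => index 6.
Insert 522: h=3, slots 3,4,5,6 occupied => index 7.
Table: [., ., ., 626, 652, 184, 405, 522, ., ., ., ., .]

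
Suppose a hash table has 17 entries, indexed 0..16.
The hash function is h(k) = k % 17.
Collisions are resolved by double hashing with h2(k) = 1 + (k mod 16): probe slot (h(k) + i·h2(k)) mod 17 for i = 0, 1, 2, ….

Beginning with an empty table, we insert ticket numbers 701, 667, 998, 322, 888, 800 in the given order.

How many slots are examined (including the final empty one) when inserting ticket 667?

2

701: h=4 -> slot 4
667: h=4, h2=12, probe 4,16 -> slot 16
998: h=12 -> slot 12
322: h=16, h2=3, probe 16,2 -> slot 2
888: h=4, h2=9, probe 4,13 -> slot 13
800: h=1 -> slot 1
Table: [., 800, 322, ., 701, ., ., ., ., ., ., ., 998, 888, ., ., 667]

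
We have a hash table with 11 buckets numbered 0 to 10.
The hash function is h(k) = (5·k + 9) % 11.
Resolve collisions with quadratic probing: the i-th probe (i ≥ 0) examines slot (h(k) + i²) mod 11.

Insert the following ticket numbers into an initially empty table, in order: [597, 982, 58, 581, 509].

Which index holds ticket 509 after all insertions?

597 hashes to 2; slot 2 is free => place at 2.
982 hashes to 2; 2 taken => place at 3.
58 hashes to 2; 2,3 taken => place at 6.
581 hashes to 10; slot 10 is free => place at 10.
509 hashes to 2; 2,3,6 taken => place at 0.
Table: [509, -, 597, 982, -, -, 58, -, -, -, 581]

0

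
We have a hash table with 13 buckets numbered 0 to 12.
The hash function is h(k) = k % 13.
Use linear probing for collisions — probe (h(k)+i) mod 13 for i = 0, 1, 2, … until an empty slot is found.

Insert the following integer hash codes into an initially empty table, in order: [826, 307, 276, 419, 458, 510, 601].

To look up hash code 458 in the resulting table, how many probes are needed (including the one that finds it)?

3

826 hashes to 7; slot 7 is free => place at 7.
307 hashes to 8; slot 8 is free => place at 8.
276 hashes to 3; slot 3 is free => place at 3.
419 hashes to 3; 3 taken => place at 4.
458 hashes to 3; 3,4 taken => place at 5.
510 hashes to 3; 3,4,5 taken => place at 6.
601 hashes to 3; 3,4,5,6,7,8 taken => place at 9.
Table: [∅, ∅, ∅, 276, 419, 458, 510, 826, 307, 601, ∅, ∅, ∅]
Lookup 458: h=3, probe 3,4,5 → found at 5.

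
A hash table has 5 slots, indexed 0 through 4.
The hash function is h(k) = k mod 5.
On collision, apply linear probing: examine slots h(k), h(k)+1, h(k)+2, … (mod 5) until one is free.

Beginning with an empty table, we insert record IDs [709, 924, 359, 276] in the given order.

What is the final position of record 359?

1

709 hashes to 4; slot 4 is free -> place at 4.
924 hashes to 4; 4 taken -> place at 0.
359 hashes to 4; 4,0 taken -> place at 1.
276 hashes to 1; 1 taken -> place at 2.
Table: [924, 359, 276, ., 709]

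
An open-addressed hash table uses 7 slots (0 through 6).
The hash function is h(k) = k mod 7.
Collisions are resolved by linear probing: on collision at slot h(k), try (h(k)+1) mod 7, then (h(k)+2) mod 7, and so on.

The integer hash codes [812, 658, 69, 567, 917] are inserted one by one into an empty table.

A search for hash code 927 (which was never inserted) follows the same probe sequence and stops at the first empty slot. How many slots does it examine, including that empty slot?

2

812: h=0 -> slot 0
658: h=0, probe 0,1 -> slot 1
69: h=6 -> slot 6
567: h=0, probe 0,1,2 -> slot 2
917: h=0, probe 0,1,2,3 -> slot 3
Table: [812, 658, 567, 917, _, _, 69]
Lookup 927: h=3, probe 3,4 → slot 4 empty, not found.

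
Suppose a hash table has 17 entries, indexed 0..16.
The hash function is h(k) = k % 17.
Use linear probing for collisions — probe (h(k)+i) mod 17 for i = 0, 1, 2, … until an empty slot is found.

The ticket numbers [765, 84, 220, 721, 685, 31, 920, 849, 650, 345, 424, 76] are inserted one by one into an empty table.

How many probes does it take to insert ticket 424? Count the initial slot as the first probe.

10

765 hashes to 0; slot 0 is free → place at 0.
84 hashes to 16; slot 16 is free → place at 16.
220 hashes to 16; 16,0 taken → place at 1.
721 hashes to 7; slot 7 is free → place at 7.
685 hashes to 5; slot 5 is free → place at 5.
31 hashes to 14; slot 14 is free → place at 14.
920 hashes to 2; slot 2 is free → place at 2.
849 hashes to 16; 16,0,1,2 taken → place at 3.
650 hashes to 4; slot 4 is free → place at 4.
345 hashes to 5; 5 taken → place at 6.
424 hashes to 16; 16,0,1,2,3,4,5,6,7 taken → place at 8.
76 hashes to 8; 8 taken → place at 9.
Table: [765, 220, 920, 849, 650, 685, 345, 721, 424, 76, —, —, —, —, 31, —, 84]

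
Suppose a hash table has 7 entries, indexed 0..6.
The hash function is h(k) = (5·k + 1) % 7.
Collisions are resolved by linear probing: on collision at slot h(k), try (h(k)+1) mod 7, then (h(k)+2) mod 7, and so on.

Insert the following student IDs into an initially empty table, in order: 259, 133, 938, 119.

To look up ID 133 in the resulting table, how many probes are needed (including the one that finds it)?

Insert 259: h=1, slot 1 empty => index 1.
Insert 133: h=1, slot 1 occupied => index 2.
Insert 938: h=1, slots 1,2 occupied => index 3.
Insert 119: h=1, slots 1,2,3 occupied => index 4.
Table: [-, 259, 133, 938, 119, -, -]
Lookup 133: h=1, probe 1,2 → found at 2.

2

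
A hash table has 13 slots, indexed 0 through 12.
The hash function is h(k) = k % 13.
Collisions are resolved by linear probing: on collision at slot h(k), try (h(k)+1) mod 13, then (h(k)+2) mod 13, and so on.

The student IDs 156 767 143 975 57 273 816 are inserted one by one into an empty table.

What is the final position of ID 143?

2

156: h=0 => slot 0
767: h=0, probe 0,1 => slot 1
143: h=0, probe 0,1,2 => slot 2
975: h=0, probe 0,1,2,3 => slot 3
57: h=5 => slot 5
273: h=0, probe 0,1,2,3,4 => slot 4
816: h=10 => slot 10
Table: [156, 767, 143, 975, 273, 57, ., ., ., ., 816, ., .]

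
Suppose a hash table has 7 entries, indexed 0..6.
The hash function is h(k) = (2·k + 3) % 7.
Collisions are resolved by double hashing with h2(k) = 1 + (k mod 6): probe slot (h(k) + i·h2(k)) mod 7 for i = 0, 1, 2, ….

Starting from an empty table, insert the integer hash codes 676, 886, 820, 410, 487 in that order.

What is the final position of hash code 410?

676 hashes to 4; slot 4 is free -> place at 4.
886 hashes to 4, h2=5; 4 taken -> place at 2.
820 hashes to 5; slot 5 is free -> place at 5.
410 hashes to 4, h2=3; 4 taken -> place at 0.
487 hashes to 4, h2=2; 4 taken -> place at 6.
Table: [410, -, 886, -, 676, 820, 487]

0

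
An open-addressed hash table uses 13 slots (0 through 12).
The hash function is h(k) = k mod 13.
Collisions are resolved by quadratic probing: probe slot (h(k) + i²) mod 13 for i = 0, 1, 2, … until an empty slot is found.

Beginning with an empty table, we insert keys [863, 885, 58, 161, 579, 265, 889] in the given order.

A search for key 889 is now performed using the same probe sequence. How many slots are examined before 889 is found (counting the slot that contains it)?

6

Insert 863: h=5, slot 5 empty -> index 5.
Insert 885: h=1, slot 1 empty -> index 1.
Insert 58: h=6, slot 6 empty -> index 6.
Insert 161: h=5, slots 5,6 occupied -> index 9.
Insert 579: h=7, slot 7 empty -> index 7.
Insert 265: h=5, slots 5,6,9,1 occupied -> index 8.
Insert 889: h=5, slots 5,6,9,1,8 occupied -> index 4.
Table: [., 885, ., ., 889, 863, 58, 579, 265, 161, ., ., .]
Lookup 889: h=5, probe 5,6,9,1,8,4 → found at 4.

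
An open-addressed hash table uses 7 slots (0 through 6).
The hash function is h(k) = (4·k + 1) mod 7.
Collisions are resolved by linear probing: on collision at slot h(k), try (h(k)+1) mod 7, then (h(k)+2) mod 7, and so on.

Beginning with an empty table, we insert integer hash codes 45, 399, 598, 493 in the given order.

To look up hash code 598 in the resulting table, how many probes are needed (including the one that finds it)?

2

45: h=6 -> slot 6
399: h=1 -> slot 1
598: h=6, probe 6,0 -> slot 0
493: h=6, probe 6,0,1,2 -> slot 2
Table: [598, 399, 493, ., ., ., 45]
Lookup 598: h=6, probe 6,0 → found at 0.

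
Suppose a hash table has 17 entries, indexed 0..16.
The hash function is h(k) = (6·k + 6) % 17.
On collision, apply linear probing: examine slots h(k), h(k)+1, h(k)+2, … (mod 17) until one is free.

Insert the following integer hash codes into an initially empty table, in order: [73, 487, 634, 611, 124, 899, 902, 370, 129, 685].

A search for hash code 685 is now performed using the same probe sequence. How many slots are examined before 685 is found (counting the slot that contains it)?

5

73: h=2 → slot 2
487: h=4 → slot 4
634: h=2, probe 2,3 → slot 3
611: h=0 → slot 0
124: h=2, probe 2,3,4,5 → slot 5
899: h=11 → slot 11
902: h=12 → slot 12
370: h=16 → slot 16
129: h=15 → slot 15
685: h=2, probe 2,3,4,5,6 → slot 6
Table: [611, ∅, 73, 634, 487, 124, 685, ∅, ∅, ∅, ∅, 899, 902, ∅, ∅, 129, 370]
Lookup 685: h=2, probe 2,3,4,5,6 → found at 6.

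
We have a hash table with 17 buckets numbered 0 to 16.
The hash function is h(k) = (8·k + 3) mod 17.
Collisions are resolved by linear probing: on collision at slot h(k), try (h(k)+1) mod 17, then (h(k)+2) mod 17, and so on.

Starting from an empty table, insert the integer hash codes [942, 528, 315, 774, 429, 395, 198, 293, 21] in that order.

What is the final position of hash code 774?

Insert 942: h=8, slot 8 empty => index 8.
Insert 528: h=11, slot 11 empty => index 11.
Insert 315: h=7, slot 7 empty => index 7.
Insert 774: h=7, slots 7,8 occupied => index 9.
Insert 429: h=1, slot 1 empty => index 1.
Insert 395: h=1, slot 1 occupied => index 2.
Insert 198: h=6, slot 6 empty => index 6.
Insert 293: h=1, slots 1,2 occupied => index 3.
Insert 21: h=1, slots 1,2,3 occupied => index 4.
Table: [∅, 429, 395, 293, 21, ∅, 198, 315, 942, 774, ∅, 528, ∅, ∅, ∅, ∅, ∅]

9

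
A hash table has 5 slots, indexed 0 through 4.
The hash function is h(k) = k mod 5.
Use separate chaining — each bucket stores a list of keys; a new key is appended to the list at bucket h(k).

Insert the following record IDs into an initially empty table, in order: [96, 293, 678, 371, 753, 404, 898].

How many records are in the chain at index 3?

4

Insert 96: h=1, bucket 1 empty -> new chain.
Insert 293: h=3, bucket 3 empty -> new chain.
Insert 678: h=3, bucket 3 nonempty -> append to chain.
Insert 371: h=1, bucket 1 nonempty -> append to chain.
Insert 753: h=3, bucket 3 nonempty -> append to chain.
Insert 404: h=4, bucket 4 empty -> new chain.
Insert 898: h=3, bucket 3 nonempty -> append to chain.
Final buckets:
0: —
1: 96 -> 371
2: —
3: 293 -> 678 -> 753 -> 898
4: 404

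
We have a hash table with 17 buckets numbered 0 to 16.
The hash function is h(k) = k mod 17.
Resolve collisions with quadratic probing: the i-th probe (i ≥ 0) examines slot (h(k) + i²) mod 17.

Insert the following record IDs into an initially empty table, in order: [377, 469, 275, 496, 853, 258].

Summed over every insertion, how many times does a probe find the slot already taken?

Insert 377: h=3, slot 3 empty → index 3.
Insert 469: h=10, slot 10 empty → index 10.
Insert 275: h=3, slot 3 occupied → index 4.
Insert 496: h=3, slots 3,4 occupied → index 7.
Insert 853: h=3, slots 3,4,7 occupied → index 12.
Insert 258: h=3, slots 3,4,7,12 occupied → index 2.
Table: [-, -, 258, 377, 275, -, -, 496, -, -, 469, -, 853, -, -, -, -]

10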